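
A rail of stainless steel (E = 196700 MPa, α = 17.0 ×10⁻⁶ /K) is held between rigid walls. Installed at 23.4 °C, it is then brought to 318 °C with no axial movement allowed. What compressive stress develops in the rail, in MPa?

E = 196700 MPa = 196.7 GPa.
ΔT = 294.6 K. Constrained thermal stress σ = E·α·ΔT = 196.7×10³ MPa × 17.0×10⁻⁶ × 294.6 = 985 MPa (compressive).

985 MPa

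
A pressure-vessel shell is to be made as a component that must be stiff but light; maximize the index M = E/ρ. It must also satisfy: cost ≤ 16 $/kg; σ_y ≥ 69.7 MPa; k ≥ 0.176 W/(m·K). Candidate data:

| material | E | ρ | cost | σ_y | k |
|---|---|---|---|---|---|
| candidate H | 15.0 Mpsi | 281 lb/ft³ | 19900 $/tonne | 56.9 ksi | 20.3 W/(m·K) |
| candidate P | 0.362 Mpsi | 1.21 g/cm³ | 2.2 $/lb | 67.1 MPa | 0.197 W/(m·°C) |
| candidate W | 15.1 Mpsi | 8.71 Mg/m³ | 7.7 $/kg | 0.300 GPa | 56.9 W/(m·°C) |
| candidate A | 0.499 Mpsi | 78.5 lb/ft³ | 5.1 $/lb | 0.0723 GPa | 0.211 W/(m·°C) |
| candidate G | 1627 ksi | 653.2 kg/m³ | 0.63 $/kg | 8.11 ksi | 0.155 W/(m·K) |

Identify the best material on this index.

candidate W

Screen on constraints: cost ≤ 16 $/kg; σ_y ≥ 69.7 MPa; k ≥ 0.176 W/(m·K). Survivors: candidate W, candidate A.
Putting every candidate on a common basis:
  candidate W: E = 104.1 GPa, ρ = 8710 kg/m³
  candidate A: E = 3.440 GPa, ρ = 1257 kg/m³
  candidate W: M = 12.0 MN·m/kg
  candidate A: M = 2.74 MN·m/kg
Candidate W has the largest M.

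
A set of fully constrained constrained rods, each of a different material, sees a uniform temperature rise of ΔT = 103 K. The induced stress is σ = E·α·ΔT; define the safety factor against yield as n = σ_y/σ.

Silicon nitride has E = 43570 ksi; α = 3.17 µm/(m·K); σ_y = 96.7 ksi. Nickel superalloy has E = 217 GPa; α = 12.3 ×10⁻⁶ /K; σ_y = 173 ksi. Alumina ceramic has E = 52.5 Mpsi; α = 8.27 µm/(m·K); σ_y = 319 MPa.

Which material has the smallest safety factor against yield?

alumina ceramic

Per material, after unit conversion:
  silicon nitride: E = 300.4, α = 3.17, σ_y = 666.7 → σ = 98.1 MPa, n = 6.80
  nickel superalloy: E = 217.0, α = 12.3, σ_y = 1193 → σ = 275 MPa, n = 4.34
  alumina ceramic: E = 362.0, α = 8.27, σ_y = 319.0 → σ = 308 MPa, n = 1.03
Smallest n: alumina ceramic with n = 1.03.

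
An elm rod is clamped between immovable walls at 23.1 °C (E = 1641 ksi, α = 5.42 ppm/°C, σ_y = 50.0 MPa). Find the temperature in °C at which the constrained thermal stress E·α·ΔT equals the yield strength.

838 °C

E = 1641 ksi = 11.31 GPa.
E·α·ΔT = 50.00 MPa ⇒ ΔT = 50.00 / (11.31×10³ × 5.42×10⁻⁶) = 815.3 K.
T = 23.1 + 815.3 = 838.4 °C.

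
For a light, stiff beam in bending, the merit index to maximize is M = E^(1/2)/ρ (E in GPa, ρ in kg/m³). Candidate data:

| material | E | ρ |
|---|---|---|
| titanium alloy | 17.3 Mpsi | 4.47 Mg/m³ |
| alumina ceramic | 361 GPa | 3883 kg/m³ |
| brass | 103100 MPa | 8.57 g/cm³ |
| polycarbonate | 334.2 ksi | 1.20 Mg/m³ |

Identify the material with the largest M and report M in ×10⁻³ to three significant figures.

alumina ceramic, M = 4.89×10⁻³

After converting to SI:
  titanium alloy: E = 119.3 GPa, ρ = 4470 kg/m³
  alumina ceramic: E = 361.0 GPa, ρ = 3883 kg/m³
  brass: E = 103.1 GPa, ρ = 8570 kg/m³
  polycarbonate: E = 2.304 GPa, ρ = 1200 kg/m³
  alumina ceramic: M = 4.89×10⁻³
  titanium alloy: M = 2.44×10⁻³
  polycarbonate: M = 1.26×10⁻³
  brass: M = 1.18×10⁻³
Highest index: alumina ceramic.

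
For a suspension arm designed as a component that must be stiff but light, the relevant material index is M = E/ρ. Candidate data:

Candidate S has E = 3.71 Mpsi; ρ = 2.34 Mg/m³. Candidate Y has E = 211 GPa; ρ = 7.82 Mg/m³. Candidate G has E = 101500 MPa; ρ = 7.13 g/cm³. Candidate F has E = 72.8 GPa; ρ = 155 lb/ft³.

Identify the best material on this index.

candidate F

Putting every candidate on a common basis:
  candidate S: E = 25.58 GPa, ρ = 2340 kg/m³
  candidate Y: E = 211.0 GPa, ρ = 7820 kg/m³
  candidate G: E = 101.5 GPa, ρ = 7130 kg/m³
  candidate F: E = 72.80 GPa, ρ = 2483 kg/m³
  candidate F: M = 29.3 MN·m/kg
  candidate Y: M = 27.0 MN·m/kg
  candidate G: M = 14.2 MN·m/kg
  candidate S: M = 10.9 MN·m/kg
The maximum is for candidate F.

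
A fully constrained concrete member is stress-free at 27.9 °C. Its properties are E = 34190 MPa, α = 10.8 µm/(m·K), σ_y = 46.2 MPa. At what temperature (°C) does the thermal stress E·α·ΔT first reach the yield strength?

153 °C

E = 34190 MPa = 34.19 GPa.
E·α·ΔT = 46.20 MPa ⇒ ΔT = 46.20 / (34.19×10³ × 10.8×10⁻⁶) = 125.1 K.
T = 27.9 + 125.1 = 153.0 °C.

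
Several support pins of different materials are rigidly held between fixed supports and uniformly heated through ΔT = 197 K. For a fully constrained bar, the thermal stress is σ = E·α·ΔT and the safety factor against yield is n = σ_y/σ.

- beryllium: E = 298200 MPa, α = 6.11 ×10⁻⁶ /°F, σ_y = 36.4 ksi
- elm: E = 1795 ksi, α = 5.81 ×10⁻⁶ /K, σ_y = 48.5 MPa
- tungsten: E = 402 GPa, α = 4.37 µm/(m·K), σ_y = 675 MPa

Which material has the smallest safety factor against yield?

beryllium

With everything in SI (GPa, ×10⁻⁶/K, MPa):
  beryllium: E = 298.2, α = 11.0, σ_y = 251.0 → σ = 646 MPa, n = 0.388
  elm: E = 12.38, α = 5.81, σ_y = 48.50 → σ = 14.2 MPa, n = 3.42
  tungsten: E = 402.0, α = 4.37, σ_y = 675.0 → σ = 346 MPa, n = 1.95
The minimum is beryllium at n = 0.388.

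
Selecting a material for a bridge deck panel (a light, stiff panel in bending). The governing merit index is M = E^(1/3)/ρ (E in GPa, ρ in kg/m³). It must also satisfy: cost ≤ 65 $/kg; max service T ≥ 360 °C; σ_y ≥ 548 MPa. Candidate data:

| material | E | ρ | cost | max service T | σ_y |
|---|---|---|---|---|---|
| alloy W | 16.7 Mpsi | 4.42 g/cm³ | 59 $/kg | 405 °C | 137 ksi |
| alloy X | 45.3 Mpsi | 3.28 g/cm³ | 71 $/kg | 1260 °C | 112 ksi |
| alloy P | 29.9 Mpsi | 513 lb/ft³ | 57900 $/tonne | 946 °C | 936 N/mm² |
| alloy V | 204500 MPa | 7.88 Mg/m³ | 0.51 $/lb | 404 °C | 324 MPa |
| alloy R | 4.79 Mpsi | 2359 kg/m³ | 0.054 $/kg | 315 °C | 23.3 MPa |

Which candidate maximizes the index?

alloy W

Screen on constraints: cost ≤ 65 $/kg; max service T ≥ 360 °C; σ_y ≥ 548 MPa. Survivors: alloy W, alloy P.
Convert each candidate to consistent units, then evaluate M:
  alloy W: E = 115.1 GPa, ρ = 4420 kg/m³
  alloy P: E = 206.2 GPa, ρ = 8217 kg/m³
  alloy W: M = 1.10×10⁻³
  alloy P: M = 0.719×10⁻³
The maximum is for alloy W.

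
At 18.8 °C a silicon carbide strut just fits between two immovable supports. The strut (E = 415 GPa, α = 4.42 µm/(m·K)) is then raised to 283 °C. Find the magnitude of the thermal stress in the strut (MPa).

485 MPa

ΔT = 264.2 K. Constrained thermal stress σ = E·α·ΔT = 415.0×10³ MPa × 4.42×10⁻⁶ × 264.2 = 485 MPa (compressive).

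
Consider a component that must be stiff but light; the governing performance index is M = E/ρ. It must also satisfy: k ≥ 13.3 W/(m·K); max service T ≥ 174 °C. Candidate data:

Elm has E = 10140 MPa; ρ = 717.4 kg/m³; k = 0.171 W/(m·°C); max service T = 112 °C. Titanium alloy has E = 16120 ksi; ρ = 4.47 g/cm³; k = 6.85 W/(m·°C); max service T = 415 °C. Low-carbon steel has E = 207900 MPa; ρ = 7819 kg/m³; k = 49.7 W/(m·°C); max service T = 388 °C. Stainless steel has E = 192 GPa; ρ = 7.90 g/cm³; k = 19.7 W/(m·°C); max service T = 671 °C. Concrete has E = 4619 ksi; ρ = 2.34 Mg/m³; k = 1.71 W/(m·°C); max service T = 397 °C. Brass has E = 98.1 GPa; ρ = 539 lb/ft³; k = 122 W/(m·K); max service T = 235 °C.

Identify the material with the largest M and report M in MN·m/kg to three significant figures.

low-carbon steel, M = 26.6 MN·m/kg

Screen on constraints: k ≥ 13.3 W/(m·K); max service T ≥ 174 °C. Survivors: low-carbon steel, stainless steel, brass.
Convert each candidate to consistent units, then evaluate M:
  low-carbon steel: E = 207.9 GPa, ρ = 7819 kg/m³
  stainless steel: E = 192.0 GPa, ρ = 7900 kg/m³
  brass: E = 98.10 GPa, ρ = 8634 kg/m³
  low-carbon steel: M = 26.6 MN·m/kg
  stainless steel: M = 24.3 MN·m/kg
  brass: M = 11.4 MN·m/kg
The maximum is for low-carbon steel.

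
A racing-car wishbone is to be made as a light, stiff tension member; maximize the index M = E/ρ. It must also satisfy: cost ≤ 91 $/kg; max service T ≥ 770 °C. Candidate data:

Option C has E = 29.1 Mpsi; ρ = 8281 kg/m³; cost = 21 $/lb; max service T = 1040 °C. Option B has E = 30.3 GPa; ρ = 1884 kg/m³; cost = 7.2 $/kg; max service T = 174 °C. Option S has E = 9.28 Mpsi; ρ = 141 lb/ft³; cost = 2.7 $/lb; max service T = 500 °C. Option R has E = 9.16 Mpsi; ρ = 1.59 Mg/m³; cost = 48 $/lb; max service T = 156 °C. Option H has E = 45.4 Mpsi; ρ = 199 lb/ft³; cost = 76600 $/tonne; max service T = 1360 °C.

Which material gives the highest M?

Screen on constraints: cost ≤ 91 $/kg; max service T ≥ 770 °C. Survivors: option C, option H.
Convert each candidate to consistent units, then evaluate M:
  option C: E = 200.6 GPa, ρ = 8281 kg/m³
  option H: E = 313.0 GPa, ρ = 3188 kg/m³
  option H: M = 98.2 MN·m/kg
  option C: M = 24.2 MN·m/kg
Option H has the largest M.

option H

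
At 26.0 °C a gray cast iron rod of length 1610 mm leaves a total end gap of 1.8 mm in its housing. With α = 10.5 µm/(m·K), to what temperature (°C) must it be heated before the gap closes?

132 °C

α·L₀·ΔT = 1.8 mm ⇒ ΔT = 1.8 / (10.5×10⁻⁶ × 1610.0) = 106.5 K.
T = 26.0 + 106.5 = 132.5 °C.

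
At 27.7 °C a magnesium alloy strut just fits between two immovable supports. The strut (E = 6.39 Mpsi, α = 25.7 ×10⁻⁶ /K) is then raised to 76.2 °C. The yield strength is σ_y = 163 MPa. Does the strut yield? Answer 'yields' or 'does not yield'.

does not yield

E = 6.39 Mpsi = 44.06 GPa.
ΔT = 48.50 K. Constrained thermal stress σ = E·α·ΔT = 44.06×10³ MPa × 25.7×10⁻⁶ × 48.50 = 54.9 MPa (compressive).
Compare to σ_y = 163 MPa: σ < σ_y, so it does not yield.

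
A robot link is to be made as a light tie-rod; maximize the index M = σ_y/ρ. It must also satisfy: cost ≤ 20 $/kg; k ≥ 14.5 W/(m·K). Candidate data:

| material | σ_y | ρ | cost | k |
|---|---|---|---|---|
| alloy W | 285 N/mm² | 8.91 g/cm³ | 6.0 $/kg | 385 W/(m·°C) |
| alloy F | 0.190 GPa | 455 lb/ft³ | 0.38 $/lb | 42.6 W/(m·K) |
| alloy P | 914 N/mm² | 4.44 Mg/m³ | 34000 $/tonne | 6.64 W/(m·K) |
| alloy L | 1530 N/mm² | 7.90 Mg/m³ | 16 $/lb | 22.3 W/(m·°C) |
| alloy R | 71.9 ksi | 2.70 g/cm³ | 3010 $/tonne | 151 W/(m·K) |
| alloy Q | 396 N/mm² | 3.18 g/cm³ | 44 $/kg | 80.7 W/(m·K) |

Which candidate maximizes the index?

alloy R

Screen on constraints: cost ≤ 20 $/kg; k ≥ 14.5 W/(m·K). Survivors: alloy W, alloy F, alloy R.
Normalizing units and computing the index:
  alloy W: σ_y = 285.0 MPa, ρ = 8910 kg/m³
  alloy F: σ_y = 190.0 MPa, ρ = 7288 kg/m³
  alloy R: σ_y = 495.7 MPa, ρ = 2700 kg/m³
  alloy R: M = 184 kN·m/kg
  alloy W: M = 32.0 kN·m/kg
  alloy F: M = 26.1 kN·m/kg
The maximum is for alloy R.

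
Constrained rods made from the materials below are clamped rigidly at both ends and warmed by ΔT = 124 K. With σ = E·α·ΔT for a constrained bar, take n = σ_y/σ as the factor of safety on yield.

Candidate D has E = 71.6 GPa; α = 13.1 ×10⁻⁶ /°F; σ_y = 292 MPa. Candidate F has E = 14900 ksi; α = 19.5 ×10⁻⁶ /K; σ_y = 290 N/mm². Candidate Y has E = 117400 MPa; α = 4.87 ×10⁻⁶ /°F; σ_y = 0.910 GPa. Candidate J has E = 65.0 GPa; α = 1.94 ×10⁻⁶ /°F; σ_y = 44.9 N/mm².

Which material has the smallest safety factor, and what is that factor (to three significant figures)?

candidate F, n = 1.17

With everything in SI (GPa, ×10⁻⁶/K, MPa):
  candidate D: E = 71.60, α = 23.6, σ_y = 292.0 → σ = 209 MPa, n = 1.39
  candidate F: E = 102.7, α = 19.5, σ_y = 290.0 → σ = 248 MPa, n = 1.17
  candidate Y: E = 117.4, α = 8.77, σ_y = 910.0 → σ = 128 MPa, n = 7.13
  candidate J: E = 65.00, α = 3.49, σ_y = 44.90 → σ = 28.1 MPa, n = 1.60
The minimum is candidate F at n = 1.17.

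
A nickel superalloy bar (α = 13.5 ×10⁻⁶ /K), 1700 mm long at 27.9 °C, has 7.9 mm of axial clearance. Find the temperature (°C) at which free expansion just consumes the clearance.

α·L₀·ΔT = 7.9 mm ⇒ ΔT = 7.9 / (13.5×10⁻⁶ × 1700.0) = 344.2 K.
T = 27.9 + 344.2 = 372.1 °C.

372 °C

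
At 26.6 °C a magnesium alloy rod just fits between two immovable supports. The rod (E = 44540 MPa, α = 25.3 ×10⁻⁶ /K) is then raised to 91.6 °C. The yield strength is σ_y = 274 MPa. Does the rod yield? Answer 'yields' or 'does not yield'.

does not yield

E = 44540 MPa = 44.54 GPa.
ΔT = 65.00 K. Constrained thermal stress σ = E·α·ΔT = 44.54×10³ MPa × 25.3×10⁻⁶ × 65.00 = 73.2 MPa (compressive).
Compare to σ_y = 274 MPa: σ < σ_y, so it does not yield.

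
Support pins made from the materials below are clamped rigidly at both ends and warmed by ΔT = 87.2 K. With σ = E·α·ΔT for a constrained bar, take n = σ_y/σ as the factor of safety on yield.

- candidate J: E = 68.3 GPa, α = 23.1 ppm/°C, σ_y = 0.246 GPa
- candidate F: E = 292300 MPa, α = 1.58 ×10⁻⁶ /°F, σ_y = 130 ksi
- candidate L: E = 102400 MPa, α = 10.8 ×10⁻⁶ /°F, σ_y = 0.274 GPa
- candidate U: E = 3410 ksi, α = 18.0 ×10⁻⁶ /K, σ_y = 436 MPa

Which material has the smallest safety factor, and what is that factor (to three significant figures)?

In consistent units (E in GPa, α in ×10⁻⁶/K, σ_y in MPa):
  candidate J: E = 68.30, α = 23.1, σ_y = 246.0 → σ = 138 MPa, n = 1.79
  candidate F: E = 292.3, α = 2.84, σ_y = 896.3 → σ = 72.5 MPa, n = 12.4
  candidate L: E = 102.4, α = 19.4, σ_y = 274.0 → σ = 174 MPa, n = 1.58
  candidate U: E = 23.51, α = 18.0, σ_y = 436.0 → σ = 36.9 MPa, n = 11.8
Smallest n: candidate L with n = 1.58.

candidate L, n = 1.58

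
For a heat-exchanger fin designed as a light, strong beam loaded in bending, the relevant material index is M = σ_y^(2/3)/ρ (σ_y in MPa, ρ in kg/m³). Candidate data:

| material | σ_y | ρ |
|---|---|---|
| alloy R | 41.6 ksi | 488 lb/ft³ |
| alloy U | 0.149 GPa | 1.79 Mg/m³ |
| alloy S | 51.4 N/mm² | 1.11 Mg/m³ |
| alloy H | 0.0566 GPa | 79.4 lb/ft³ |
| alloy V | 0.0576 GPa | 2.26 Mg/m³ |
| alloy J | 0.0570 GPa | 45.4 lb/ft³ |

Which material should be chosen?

alloy J

Normalizing units and computing the index:
  alloy R: σ_y = 286.8 MPa, ρ = 7817 kg/m³
  alloy U: σ_y = 149.0 MPa, ρ = 1790 kg/m³
  alloy S: σ_y = 51.40 MPa, ρ = 1110 kg/m³
  alloy H: σ_y = 56.60 MPa, ρ = 1272 kg/m³
  alloy V: σ_y = 57.60 MPa, ρ = 2260 kg/m³
  alloy J: σ_y = 57.00 MPa, ρ = 727.2 kg/m³
  alloy J: M = 20.4×10⁻³
  alloy U: M = 15.7×10⁻³
  alloy S: M = 12.5×10⁻³
  alloy H: M = 11.6×10⁻³
  alloy V: M = 6.60×10⁻³
  alloy R: M = 5.56×10⁻³
Alloy J has the largest M.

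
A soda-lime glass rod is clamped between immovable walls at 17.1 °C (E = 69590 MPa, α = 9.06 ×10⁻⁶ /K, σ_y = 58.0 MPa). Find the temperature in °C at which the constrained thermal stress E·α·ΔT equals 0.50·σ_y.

E = 69590 MPa = 69.59 GPa.
E·α·ΔT = 29.00 MPa ⇒ ΔT = 29.00 / (69.59×10³ × 9.06×10⁻⁶) = 46.00 K.
T = 17.1 + 46.00 = 63.10 °C.

63.1 °C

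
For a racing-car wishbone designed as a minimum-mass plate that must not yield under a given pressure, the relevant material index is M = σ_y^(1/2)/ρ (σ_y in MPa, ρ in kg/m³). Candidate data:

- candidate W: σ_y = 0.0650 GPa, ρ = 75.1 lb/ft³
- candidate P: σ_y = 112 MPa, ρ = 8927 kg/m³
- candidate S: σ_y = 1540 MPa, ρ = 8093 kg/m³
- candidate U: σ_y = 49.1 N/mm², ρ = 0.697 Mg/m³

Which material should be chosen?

Normalizing units and computing the index:
  candidate W: σ_y = 65.00 MPa, ρ = 1203 kg/m³
  candidate P: σ_y = 112.0 MPa, ρ = 8927 kg/m³
  candidate S: σ_y = 1540 MPa, ρ = 8093 kg/m³
  candidate U: σ_y = 49.10 MPa, ρ = 697.0 kg/m³
  candidate U: M = 10.1×10⁻³
  candidate W: M = 6.70×10⁻³
  candidate S: M = 4.85×10⁻³
  candidate P: M = 1.19×10⁻³
Highest index: candidate U.

candidate U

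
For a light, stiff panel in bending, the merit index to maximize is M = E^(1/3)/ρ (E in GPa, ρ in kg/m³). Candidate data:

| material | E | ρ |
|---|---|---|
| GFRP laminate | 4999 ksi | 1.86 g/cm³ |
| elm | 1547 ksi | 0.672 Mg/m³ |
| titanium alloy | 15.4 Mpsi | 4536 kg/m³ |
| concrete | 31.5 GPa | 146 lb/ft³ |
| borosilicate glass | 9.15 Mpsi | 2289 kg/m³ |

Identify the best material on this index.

elm

In SI units:
  GFRP laminate: E = 34.47 GPa, ρ = 1860 kg/m³
  elm: E = 10.67 GPa, ρ = 672.0 kg/m³
  titanium alloy: E = 106.2 GPa, ρ = 4536 kg/m³
  concrete: E = 31.50 GPa, ρ = 2339 kg/m³
  borosilicate glass: E = 63.09 GPa, ρ = 2289 kg/m³
  elm: M = 3.28×10⁻³
  GFRP laminate: M = 1.75×10⁻³
  borosilicate glass: M = 1.74×10⁻³
  concrete: M = 1.35×10⁻³
  titanium alloy: M = 1.04×10⁻³
The maximum is for elm.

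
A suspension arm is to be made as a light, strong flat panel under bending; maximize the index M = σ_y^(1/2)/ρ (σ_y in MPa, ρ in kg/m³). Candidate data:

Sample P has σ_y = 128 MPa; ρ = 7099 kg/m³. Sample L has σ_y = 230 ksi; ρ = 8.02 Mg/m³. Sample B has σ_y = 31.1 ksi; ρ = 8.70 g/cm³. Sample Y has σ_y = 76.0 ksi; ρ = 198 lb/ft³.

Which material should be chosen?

sample Y

Convert each candidate to consistent units, then evaluate M:
  sample P: σ_y = 128.0 MPa, ρ = 7099 kg/m³
  sample L: σ_y = 1586 MPa, ρ = 8020 kg/m³
  sample B: σ_y = 214.4 MPa, ρ = 8700 kg/m³
  sample Y: σ_y = 524.0 MPa, ρ = 3172 kg/m³
  sample Y: M = 7.22×10⁻³
  sample L: M = 4.97×10⁻³
  sample B: M = 1.68×10⁻³
  sample P: M = 1.59×10⁻³
The maximum is for sample Y.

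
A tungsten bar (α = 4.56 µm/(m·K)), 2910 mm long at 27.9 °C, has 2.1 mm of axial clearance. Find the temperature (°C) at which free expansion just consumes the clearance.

α·L₀·ΔT = 2.1 mm ⇒ ΔT = 2.1 / (4.56×10⁻⁶ × 2910.0) = 158.3 K.
T = 27.9 + 158.3 = 186.2 °C.

186 °C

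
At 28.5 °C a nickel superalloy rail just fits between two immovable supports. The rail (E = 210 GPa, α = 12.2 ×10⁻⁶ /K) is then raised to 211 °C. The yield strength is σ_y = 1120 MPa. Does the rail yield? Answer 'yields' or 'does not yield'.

ΔT = 182.5 K. Constrained thermal stress σ = E·α·ΔT = 210.0×10³ MPa × 12.2×10⁻⁶ × 182.5 = 468 MPa (compressive).
Compare to σ_y = 1120 MPa: σ < σ_y, so it does not yield.

does not yield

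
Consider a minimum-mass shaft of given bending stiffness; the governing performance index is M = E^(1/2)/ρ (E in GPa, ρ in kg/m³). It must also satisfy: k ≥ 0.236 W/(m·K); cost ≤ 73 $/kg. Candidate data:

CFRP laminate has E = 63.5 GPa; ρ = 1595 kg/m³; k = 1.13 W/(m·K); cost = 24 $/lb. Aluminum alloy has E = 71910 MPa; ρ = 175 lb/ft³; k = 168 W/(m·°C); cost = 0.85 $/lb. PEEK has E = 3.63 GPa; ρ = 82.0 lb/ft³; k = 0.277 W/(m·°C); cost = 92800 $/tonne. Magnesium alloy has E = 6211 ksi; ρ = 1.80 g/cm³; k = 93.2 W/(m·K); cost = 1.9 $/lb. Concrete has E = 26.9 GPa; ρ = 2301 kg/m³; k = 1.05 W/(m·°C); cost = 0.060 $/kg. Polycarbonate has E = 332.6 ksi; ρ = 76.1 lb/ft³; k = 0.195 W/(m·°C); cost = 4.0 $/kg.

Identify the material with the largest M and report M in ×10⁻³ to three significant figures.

Screen on constraints: k ≥ 0.236 W/(m·K); cost ≤ 73 $/kg. Survivors: CFRP laminate, aluminum alloy, magnesium alloy, concrete.
Putting every candidate on a common basis:
  CFRP laminate: E = 63.50 GPa, ρ = 1595 kg/m³
  aluminum alloy: E = 71.91 GPa, ρ = 2803 kg/m³
  magnesium alloy: E = 42.82 GPa, ρ = 1800 kg/m³
  concrete: E = 26.90 GPa, ρ = 2301 kg/m³
  CFRP laminate: M = 5.00×10⁻³
  magnesium alloy: M = 3.64×10⁻³
  aluminum alloy: M = 3.03×10⁻³
  concrete: M = 2.25×10⁻³
The maximum is for CFRP laminate.

CFRP laminate, M = 5.00×10⁻³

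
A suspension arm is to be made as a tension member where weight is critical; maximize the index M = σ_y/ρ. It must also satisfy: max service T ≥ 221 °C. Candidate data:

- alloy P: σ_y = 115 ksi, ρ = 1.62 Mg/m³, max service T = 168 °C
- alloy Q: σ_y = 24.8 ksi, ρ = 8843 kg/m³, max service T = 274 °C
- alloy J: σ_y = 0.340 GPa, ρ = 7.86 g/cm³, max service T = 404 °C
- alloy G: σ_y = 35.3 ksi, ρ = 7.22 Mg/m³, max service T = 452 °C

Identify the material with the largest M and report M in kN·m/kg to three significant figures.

alloy J, M = 43.3 kN·m/kg

Screen on constraints: max service T ≥ 221 °C. Survivors: alloy Q, alloy J, alloy G.
Normalizing units and computing the index:
  alloy Q: σ_y = 171.0 MPa, ρ = 8843 kg/m³
  alloy J: σ_y = 340.0 MPa, ρ = 7860 kg/m³
  alloy G: σ_y = 243.4 MPa, ρ = 7220 kg/m³
  alloy J: M = 43.3 kN·m/kg
  alloy G: M = 33.7 kN·m/kg
  alloy Q: M = 19.3 kN·m/kg
Alloy J ranks first.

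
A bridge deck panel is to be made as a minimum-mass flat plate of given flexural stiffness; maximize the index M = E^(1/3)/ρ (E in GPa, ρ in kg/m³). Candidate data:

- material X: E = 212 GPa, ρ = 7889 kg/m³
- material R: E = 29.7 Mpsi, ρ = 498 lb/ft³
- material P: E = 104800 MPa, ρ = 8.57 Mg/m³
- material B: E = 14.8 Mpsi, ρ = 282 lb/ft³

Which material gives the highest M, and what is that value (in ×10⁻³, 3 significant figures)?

Normalizing units and computing the index:
  material X: E = 212.0 GPa, ρ = 7889 kg/m³
  material R: E = 204.8 GPa, ρ = 7977 kg/m³
  material P: E = 104.8 GPa, ρ = 8570 kg/m³
  material B: E = 102.0 GPa, ρ = 4517 kg/m³
  material B: M = 1.03×10⁻³
  material X: M = 0.756×10⁻³
  material R: M = 0.739×10⁻³
  material P: M = 0.550×10⁻³
Material B has the largest M.

material B, M = 1.03×10⁻³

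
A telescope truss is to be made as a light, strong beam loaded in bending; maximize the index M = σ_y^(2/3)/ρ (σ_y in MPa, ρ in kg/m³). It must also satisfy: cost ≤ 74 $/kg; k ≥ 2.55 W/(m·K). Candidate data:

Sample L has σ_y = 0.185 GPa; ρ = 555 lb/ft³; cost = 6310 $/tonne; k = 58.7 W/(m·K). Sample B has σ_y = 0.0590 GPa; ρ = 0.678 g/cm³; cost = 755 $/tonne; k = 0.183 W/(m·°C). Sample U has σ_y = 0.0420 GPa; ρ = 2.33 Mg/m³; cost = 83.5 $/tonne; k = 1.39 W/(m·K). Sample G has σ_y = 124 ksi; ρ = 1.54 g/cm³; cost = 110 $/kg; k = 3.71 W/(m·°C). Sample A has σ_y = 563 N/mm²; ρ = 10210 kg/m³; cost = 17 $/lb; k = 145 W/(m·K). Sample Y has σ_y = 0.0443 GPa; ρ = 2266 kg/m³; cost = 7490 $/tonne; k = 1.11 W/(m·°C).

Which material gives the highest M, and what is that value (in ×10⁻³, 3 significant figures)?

Screen on constraints: cost ≤ 74 $/kg; k ≥ 2.55 W/(m·K). Survivors: sample L, sample A.
Convert each candidate to consistent units, then evaluate M:
  sample L: σ_y = 185.0 MPa, ρ = 8890 kg/m³
  sample A: σ_y = 563.0 MPa, ρ = 10210 kg/m³
  sample A: M = 6.68×10⁻³
  sample L: M = 3.65×10⁻³
Sample A has the largest M.

sample A, M = 6.68×10⁻³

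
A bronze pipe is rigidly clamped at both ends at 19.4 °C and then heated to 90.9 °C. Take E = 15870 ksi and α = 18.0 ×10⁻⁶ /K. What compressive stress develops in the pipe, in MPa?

141 MPa

E = 15870 ksi = 109.4 GPa.
ΔT = 71.50 K. Constrained thermal stress σ = E·α·ΔT = 109.4×10³ MPa × 18.0×10⁻⁶ × 71.50 = 141 MPa (compressive).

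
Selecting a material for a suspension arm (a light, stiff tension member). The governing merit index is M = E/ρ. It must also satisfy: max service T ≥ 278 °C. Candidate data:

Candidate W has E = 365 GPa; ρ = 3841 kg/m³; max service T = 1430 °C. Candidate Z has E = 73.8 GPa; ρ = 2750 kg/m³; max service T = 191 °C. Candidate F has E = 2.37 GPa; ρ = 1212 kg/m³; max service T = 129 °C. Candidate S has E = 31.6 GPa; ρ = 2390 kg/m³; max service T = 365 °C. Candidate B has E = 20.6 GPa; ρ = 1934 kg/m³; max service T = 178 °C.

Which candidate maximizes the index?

candidate W

Screen on constraints: max service T ≥ 278 °C. Survivors: candidate W, candidate S.
Evaluate M for each candidate:
  candidate W: M = 95.0 MN·m/kg
  candidate S: M = 13.2 MN·m/kg
Candidate W ranks first.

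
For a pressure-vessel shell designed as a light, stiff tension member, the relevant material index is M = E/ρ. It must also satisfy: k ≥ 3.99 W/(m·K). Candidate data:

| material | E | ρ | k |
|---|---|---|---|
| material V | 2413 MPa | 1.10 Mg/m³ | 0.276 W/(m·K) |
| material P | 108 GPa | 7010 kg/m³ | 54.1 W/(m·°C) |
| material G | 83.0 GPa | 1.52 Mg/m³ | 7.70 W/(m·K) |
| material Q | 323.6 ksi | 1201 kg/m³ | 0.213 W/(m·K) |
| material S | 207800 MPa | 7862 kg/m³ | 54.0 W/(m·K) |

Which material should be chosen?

material G

Screen on constraints: k ≥ 3.99 W/(m·K). Survivors: material P, material G, material S.
In SI units:
  material P: E = 108.0 GPa, ρ = 7010 kg/m³
  material G: E = 83.00 GPa, ρ = 1520 kg/m³
  material S: E = 207.8 GPa, ρ = 7862 kg/m³
  material G: M = 54.6 MN·m/kg
  material S: M = 26.4 MN·m/kg
  material P: M = 15.4 MN·m/kg
Material G has the largest M.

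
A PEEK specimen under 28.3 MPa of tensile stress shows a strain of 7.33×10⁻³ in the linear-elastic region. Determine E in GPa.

3.86 GPa

E = σ/ε = 28.3 MPa / 7.33×10⁻³ = 3861 MPa = 3.86 GPa.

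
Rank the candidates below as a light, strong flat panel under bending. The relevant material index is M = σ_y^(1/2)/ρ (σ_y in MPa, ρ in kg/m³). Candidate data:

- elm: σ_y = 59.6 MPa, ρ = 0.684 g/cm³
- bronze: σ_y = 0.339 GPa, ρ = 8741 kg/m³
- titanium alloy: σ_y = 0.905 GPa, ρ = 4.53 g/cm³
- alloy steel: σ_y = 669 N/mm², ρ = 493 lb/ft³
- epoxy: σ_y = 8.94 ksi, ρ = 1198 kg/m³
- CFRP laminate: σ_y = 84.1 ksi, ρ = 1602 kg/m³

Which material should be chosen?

After converting to SI:
  elm: σ_y = 59.60 MPa, ρ = 684.0 kg/m³
  bronze: σ_y = 339.0 MPa, ρ = 8741 kg/m³
  titanium alloy: σ_y = 905.0 MPa, ρ = 4530 kg/m³
  alloy steel: σ_y = 669.0 MPa, ρ = 7897 kg/m³
  epoxy: σ_y = 61.64 MPa, ρ = 1198 kg/m³
  CFRP laminate: σ_y = 579.8 MPa, ρ = 1602 kg/m³
  CFRP laminate: M = 15.0×10⁻³
  elm: M = 11.3×10⁻³
  titanium alloy: M = 6.64×10⁻³
  epoxy: M = 6.55×10⁻³
  alloy steel: M = 3.28×10⁻³
  bronze: M = 2.11×10⁻³
Highest index: CFRP laminate.

CFRP laminate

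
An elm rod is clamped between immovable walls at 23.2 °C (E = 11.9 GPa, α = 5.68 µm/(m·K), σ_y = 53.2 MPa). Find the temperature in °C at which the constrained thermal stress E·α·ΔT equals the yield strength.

810 °C

E·α·ΔT = 53.20 MPa ⇒ ΔT = 53.20 / (11.90×10³ × 5.68×10⁻⁶) = 787.1 K.
T = 23.2 + 787.1 = 810.3 °C.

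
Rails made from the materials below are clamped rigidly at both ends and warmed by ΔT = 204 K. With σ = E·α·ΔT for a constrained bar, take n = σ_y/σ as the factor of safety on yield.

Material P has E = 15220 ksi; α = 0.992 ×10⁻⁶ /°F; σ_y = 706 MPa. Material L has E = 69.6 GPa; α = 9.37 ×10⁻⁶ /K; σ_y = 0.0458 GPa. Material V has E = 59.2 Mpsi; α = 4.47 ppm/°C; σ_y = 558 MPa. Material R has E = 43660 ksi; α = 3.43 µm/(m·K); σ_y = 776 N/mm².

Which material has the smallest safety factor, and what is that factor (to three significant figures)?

Converting E to GPa, α to ×10⁻⁶/K, σ_y to MPa, then σ and n for each:
  material P: E = 104.9, α = 1.79, σ_y = 706.0 → σ = 38.2 MPa, n = 18.5
  material L: E = 69.60, α = 9.37, σ_y = 45.80 → σ = 133 MPa, n = 0.344
  material V: E = 408.2, α = 4.47, σ_y = 558.0 → σ = 372 MPa, n = 1.50
  material R: E = 301.0, α = 3.43, σ_y = 776.0 → σ = 211 MPa, n = 3.68
Smallest n: material L with n = 0.344.

material L, n = 0.344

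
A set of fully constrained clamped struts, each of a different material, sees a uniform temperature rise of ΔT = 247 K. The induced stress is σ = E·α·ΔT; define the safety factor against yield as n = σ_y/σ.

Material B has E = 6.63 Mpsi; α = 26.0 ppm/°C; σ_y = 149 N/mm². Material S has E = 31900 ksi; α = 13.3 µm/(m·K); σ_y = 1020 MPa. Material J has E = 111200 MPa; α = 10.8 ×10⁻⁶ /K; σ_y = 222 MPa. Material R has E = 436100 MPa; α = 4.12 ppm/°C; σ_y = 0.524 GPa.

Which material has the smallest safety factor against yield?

Converting E to GPa, α to ×10⁻⁶/K, σ_y to MPa, then σ and n for each:
  material B: E = 45.71, α = 26.0, σ_y = 149.0 → σ = 294 MPa, n = 0.508
  material S: E = 219.9, α = 13.3, σ_y = 1020 → σ = 723 MPa, n = 1.41
  material J: E = 111.2, α = 10.8, σ_y = 222.0 → σ = 297 MPa, n = 0.748
  material R: E = 436.1, α = 4.12, σ_y = 524.0 → σ = 444 MPa, n = 1.18
Smallest n: material B with n = 0.508.

material B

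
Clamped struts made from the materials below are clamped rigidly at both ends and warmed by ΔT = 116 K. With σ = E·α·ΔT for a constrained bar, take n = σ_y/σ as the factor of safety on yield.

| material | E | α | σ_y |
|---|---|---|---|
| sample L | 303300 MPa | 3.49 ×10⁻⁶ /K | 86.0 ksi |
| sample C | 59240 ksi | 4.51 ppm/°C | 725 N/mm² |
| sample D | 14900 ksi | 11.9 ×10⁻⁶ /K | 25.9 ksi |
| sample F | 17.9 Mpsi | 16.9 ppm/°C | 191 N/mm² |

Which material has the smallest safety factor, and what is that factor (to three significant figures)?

sample F, n = 0.789

With everything in SI (GPa, ×10⁻⁶/K, MPa):
  sample L: E = 303.3, α = 3.49, σ_y = 592.9 → σ = 123 MPa, n = 4.83
  sample C: E = 408.4, α = 4.51, σ_y = 725.0 → σ = 214 MPa, n = 3.39
  sample D: E = 102.7, α = 11.9, σ_y = 178.6 → σ = 142 MPa, n = 1.26
  sample F: E = 123.4, α = 16.9, σ_y = 191.0 → σ = 242 MPa, n = 0.789
Smallest n: sample F with n = 0.789.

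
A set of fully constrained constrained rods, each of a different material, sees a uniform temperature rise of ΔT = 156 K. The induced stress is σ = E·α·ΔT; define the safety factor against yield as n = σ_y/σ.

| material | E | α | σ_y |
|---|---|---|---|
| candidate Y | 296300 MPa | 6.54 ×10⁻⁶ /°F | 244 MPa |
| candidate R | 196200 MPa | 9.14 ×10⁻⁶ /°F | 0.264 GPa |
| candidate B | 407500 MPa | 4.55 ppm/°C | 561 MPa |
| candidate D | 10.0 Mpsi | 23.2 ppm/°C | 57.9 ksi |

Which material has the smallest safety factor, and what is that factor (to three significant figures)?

Converting E to GPa, α to ×10⁻⁶/K, σ_y to MPa, then σ and n for each:
  candidate Y: E = 296.3, α = 11.8, σ_y = 244.0 → σ = 544 MPa, n = 0.448
  candidate R: E = 196.2, α = 16.5, σ_y = 264.0 → σ = 504 MPa, n = 0.524
  candidate B: E = 407.5, α = 4.55, σ_y = 561.0 → σ = 289 MPa, n = 1.94
  candidate D: E = 68.95, α = 23.2, σ_y = 399.2 → σ = 250 MPa, n = 1.60
Smallest n: candidate Y with n = 0.448.

candidate Y, n = 0.448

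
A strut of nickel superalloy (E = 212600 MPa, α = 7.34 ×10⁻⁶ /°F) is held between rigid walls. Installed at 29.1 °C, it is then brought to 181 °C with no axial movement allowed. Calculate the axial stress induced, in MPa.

427 MPa

E = 212600 MPa = 212.6 GPa.
α = 7.34×10⁻⁶/°F × 9/5 = 13.2×10⁻⁶/K.
ΔT = 151.9 K. Constrained thermal stress σ = E·α·ΔT = 212.6×10³ MPa × 13.2×10⁻⁶ × 151.9 = 427 MPa (compressive).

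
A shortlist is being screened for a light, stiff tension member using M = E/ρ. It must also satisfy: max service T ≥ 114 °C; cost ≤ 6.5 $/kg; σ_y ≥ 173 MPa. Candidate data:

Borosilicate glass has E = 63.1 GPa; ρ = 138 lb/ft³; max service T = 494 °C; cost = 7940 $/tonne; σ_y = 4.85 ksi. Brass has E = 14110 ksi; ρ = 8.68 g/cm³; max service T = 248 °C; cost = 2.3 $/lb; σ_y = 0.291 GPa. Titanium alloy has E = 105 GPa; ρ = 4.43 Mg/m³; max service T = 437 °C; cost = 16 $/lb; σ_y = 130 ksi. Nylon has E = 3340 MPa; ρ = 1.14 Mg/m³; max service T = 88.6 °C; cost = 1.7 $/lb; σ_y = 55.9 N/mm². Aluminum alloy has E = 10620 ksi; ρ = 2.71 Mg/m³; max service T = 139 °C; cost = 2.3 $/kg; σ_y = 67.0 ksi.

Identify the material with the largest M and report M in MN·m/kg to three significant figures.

Screen on constraints: max service T ≥ 114 °C; cost ≤ 6.5 $/kg; σ_y ≥ 173 MPa. Survivors: brass, aluminum alloy.
Putting every candidate on a common basis:
  brass: E = 97.29 GPa, ρ = 8680 kg/m³
  aluminum alloy: E = 73.22 GPa, ρ = 2710 kg/m³
  aluminum alloy: M = 27.0 MN·m/kg
  brass: M = 11.2 MN·m/kg
Aluminum alloy has the largest M.

aluminum alloy, M = 27.0 MN·m/kg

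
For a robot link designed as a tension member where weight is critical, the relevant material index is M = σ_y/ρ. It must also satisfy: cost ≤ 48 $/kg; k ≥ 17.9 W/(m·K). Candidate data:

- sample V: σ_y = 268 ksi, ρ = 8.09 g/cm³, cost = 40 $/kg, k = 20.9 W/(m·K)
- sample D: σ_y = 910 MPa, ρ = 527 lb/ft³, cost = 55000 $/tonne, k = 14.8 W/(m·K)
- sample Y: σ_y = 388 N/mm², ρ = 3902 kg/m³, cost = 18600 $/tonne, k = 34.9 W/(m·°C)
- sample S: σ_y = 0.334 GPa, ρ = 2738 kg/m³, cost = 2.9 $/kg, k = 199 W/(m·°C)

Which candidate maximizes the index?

sample V

Screen on constraints: cost ≤ 48 $/kg; k ≥ 17.9 W/(m·K). Survivors: sample V, sample Y, sample S.
Normalizing units and computing the index:
  sample V: σ_y = 1848 MPa, ρ = 8090 kg/m³
  sample Y: σ_y = 388.0 MPa, ρ = 3902 kg/m³
  sample S: σ_y = 334.0 MPa, ρ = 2738 kg/m³
  sample V: M = 228 kN·m/kg
  sample S: M = 122 kN·m/kg
  sample Y: M = 99.4 kN·m/kg
Highest index: sample V.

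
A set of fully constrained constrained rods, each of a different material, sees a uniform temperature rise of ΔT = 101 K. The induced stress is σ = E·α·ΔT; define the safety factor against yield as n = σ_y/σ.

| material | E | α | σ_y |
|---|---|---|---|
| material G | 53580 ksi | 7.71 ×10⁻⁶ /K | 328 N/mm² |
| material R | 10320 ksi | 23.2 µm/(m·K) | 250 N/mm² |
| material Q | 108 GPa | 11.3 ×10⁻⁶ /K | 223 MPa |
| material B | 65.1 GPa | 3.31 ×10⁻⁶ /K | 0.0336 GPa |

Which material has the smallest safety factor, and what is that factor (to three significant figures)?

material G, n = 1.14

In consistent units (E in GPa, α in ×10⁻⁶/K, σ_y in MPa):
  material G: E = 369.4, α = 7.71, σ_y = 328.0 → σ = 288 MPa, n = 1.14
  material R: E = 71.15, α = 23.2, σ_y = 250.0 → σ = 167 MPa, n = 1.50
  material Q: E = 108.0, α = 11.3, σ_y = 223.0 → σ = 123 MPa, n = 1.81
  material B: E = 65.10, α = 3.31, σ_y = 33.60 → σ = 21.8 MPa, n = 1.54
Material G has the lowest safety factor, n = 1.14.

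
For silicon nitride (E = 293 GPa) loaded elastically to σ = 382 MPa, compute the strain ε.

1.30×10⁻³

ε = σ/E = 382 / 293000 = 1.30×10⁻³.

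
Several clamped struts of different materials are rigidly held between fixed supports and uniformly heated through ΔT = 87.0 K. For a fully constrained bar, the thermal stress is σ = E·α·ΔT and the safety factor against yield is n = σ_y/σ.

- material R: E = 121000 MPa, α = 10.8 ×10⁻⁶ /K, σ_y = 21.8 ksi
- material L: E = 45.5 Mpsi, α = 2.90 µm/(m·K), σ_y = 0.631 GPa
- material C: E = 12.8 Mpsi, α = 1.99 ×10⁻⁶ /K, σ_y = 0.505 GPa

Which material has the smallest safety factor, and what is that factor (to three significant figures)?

material R, n = 1.32

Converting E to GPa, α to ×10⁻⁶/K, σ_y to MPa, then σ and n for each:
  material R: E = 121.0, α = 10.8, σ_y = 150.3 → σ = 114 MPa, n = 1.32
  material L: E = 313.7, α = 2.90, σ_y = 631.0 → σ = 79.1 MPa, n = 7.97
  material C: E = 88.25, α = 1.99, σ_y = 505.0 → σ = 15.3 MPa, n = 33.1
Material R has the lowest safety factor, n = 1.32.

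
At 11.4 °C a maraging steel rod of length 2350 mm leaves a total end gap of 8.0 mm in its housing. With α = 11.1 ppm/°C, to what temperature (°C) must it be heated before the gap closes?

α·L₀·ΔT = 8.0 mm ⇒ ΔT = 8.0 / (11.1×10⁻⁶ × 2350.0) = 306.7 K.
T = 11.4 + 306.7 = 318.1 °C.

318 °C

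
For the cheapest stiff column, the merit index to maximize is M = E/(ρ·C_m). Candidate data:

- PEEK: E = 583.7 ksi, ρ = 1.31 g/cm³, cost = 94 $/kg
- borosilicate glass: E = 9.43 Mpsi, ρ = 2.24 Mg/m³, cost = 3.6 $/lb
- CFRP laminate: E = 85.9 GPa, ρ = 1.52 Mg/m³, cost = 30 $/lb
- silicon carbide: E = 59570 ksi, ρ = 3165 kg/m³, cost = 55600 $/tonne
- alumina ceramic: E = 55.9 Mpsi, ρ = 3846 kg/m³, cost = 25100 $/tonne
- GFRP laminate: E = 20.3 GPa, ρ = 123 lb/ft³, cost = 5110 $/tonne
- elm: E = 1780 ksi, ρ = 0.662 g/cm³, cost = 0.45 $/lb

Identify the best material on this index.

elm

Convert each candidate to consistent units, then evaluate M:
  PEEK: E = 4.024 GPa, ρ = 1310 kg/m³, cost = 94.00 $/kg
  borosilicate glass: E = 65.02 GPa, ρ = 2240 kg/m³, cost = 7.937 $/kg
  CFRP laminate: E = 85.90 GPa, ρ = 1520 kg/m³, cost = 66.14 $/kg
  silicon carbide: E = 410.7 GPa, ρ = 3165 kg/m³, cost = 55.60 $/kg
  alumina ceramic: E = 385.4 GPa, ρ = 3846 kg/m³, cost = 25.10 $/kg
  GFRP laminate: E = 20.30 GPa, ρ = 1970 kg/m³, cost = 5.110 $/kg
  elm: E = 12.27 GPa, ρ = 662.0 kg/m³, cost = 0.9921 $/kg
  elm: M = 18.7 MN·m per $
  alumina ceramic: M = 3.99 MN·m per $
  borosilicate glass: M = 3.66 MN·m per $
  silicon carbide: M = 2.33 MN·m per $
  GFRP laminate: M = 2.02 MN·m per $
  CFRP laminate: M = 0.854 MN·m per $
  PEEK: M = 0.0327 MN·m per $
Elm ranks first.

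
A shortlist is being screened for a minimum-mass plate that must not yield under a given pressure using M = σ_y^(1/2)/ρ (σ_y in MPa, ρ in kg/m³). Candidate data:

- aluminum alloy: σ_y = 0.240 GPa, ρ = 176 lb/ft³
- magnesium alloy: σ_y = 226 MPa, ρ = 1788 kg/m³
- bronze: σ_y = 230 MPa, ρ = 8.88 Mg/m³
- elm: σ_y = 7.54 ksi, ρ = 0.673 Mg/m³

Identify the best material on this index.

elm

Putting every candidate on a common basis:
  aluminum alloy: σ_y = 240.0 MPa, ρ = 2819 kg/m³
  magnesium alloy: σ_y = 226.0 MPa, ρ = 1788 kg/m³
  bronze: σ_y = 230.0 MPa, ρ = 8880 kg/m³
  elm: σ_y = 51.99 MPa, ρ = 673.0 kg/m³
  elm: M = 10.7×10⁻³
  magnesium alloy: M = 8.41×10⁻³
  aluminum alloy: M = 5.50×10⁻³
  bronze: M = 1.71×10⁻³
Highest index: elm.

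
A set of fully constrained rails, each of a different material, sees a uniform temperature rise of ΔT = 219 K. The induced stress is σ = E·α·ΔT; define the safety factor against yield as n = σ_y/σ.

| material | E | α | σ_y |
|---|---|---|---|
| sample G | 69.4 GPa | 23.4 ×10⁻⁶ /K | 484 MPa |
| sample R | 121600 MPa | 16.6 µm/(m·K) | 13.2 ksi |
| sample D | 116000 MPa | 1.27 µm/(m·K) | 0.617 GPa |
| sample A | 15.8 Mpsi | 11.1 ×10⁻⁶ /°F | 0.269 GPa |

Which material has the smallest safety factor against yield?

sample R

Converting E to GPa, α to ×10⁻⁶/K, σ_y to MPa, then σ and n for each:
  sample G: E = 69.40, α = 23.4, σ_y = 484.0 → σ = 356 MPa, n = 1.36
  sample R: E = 121.6, α = 16.6, σ_y = 91.01 → σ = 442 MPa, n = 0.206
  sample D: E = 116.0, α = 1.27, σ_y = 617.0 → σ = 32.3 MPa, n = 19.1
  sample A: E = 108.9, α = 20.0, σ_y = 269.0 → σ = 477 MPa, n = 0.564
Smallest n: sample R with n = 0.206.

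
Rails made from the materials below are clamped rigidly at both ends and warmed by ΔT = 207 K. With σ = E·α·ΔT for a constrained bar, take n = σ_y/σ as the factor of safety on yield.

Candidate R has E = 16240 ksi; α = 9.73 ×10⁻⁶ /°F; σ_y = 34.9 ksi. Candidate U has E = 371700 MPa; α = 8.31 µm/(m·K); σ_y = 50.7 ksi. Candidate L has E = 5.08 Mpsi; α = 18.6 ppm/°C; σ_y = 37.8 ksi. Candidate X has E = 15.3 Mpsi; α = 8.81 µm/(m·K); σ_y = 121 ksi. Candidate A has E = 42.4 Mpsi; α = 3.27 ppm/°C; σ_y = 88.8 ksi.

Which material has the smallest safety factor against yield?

In consistent units (E in GPa, α in ×10⁻⁶/K, σ_y in MPa):
  candidate R: E = 112.0, α = 17.5, σ_y = 240.6 → σ = 406 MPa, n = 0.593
  candidate U: E = 371.7, α = 8.31, σ_y = 349.6 → σ = 639 MPa, n = 0.547
  candidate L: E = 35.03, α = 18.6, σ_y = 260.6 → σ = 135 MPa, n = 1.93
  candidate X: E = 105.5, α = 8.81, σ_y = 834.3 → σ = 192 MPa, n = 4.34
  candidate A: E = 292.3, α = 3.27, σ_y = 612.3 → σ = 198 MPa, n = 3.09
The minimum is candidate U at n = 0.547.

candidate U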